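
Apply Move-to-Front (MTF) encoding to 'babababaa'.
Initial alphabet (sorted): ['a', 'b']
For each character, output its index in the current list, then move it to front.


MTF encoding:
'b': index 1 in ['a', 'b'] -> ['b', 'a']
'a': index 1 in ['b', 'a'] -> ['a', 'b']
'b': index 1 in ['a', 'b'] -> ['b', 'a']
'a': index 1 in ['b', 'a'] -> ['a', 'b']
'b': index 1 in ['a', 'b'] -> ['b', 'a']
'a': index 1 in ['b', 'a'] -> ['a', 'b']
'b': index 1 in ['a', 'b'] -> ['b', 'a']
'a': index 1 in ['b', 'a'] -> ['a', 'b']
'a': index 0 in ['a', 'b'] -> ['a', 'b']


Output: [1, 1, 1, 1, 1, 1, 1, 1, 0]


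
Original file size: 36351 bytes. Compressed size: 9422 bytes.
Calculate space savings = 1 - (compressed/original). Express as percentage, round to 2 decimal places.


ratio = compressed/original = 9422/36351 = 0.259195
savings = 1 - ratio = 1 - 0.259195 = 0.740805
as a percentage: 0.740805 * 100 = 74.08%

Space savings = 1 - 9422/36351 = 74.08%


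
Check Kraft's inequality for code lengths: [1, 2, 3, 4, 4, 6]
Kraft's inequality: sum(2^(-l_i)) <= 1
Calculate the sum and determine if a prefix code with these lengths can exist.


Sum = 2^(-1) + 2^(-2) + 2^(-3) + 2^(-4) + 2^(-4) + 2^(-6)
    = 0.5 + 0.25 + 0.125 + 0.0625 + 0.0625 + 0.015625
    = 65/64 = 1.015625
Since 1.015625 > 1, Kraft's inequality is NOT satisfied.
A prefix code with these lengths CANNOT exist.

Kraft sum = 1.015625. Not satisfied.


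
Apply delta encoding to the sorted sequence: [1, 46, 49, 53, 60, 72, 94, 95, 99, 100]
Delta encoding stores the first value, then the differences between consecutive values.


First value: 1
Deltas:
  46 - 1 = 45
  49 - 46 = 3
  53 - 49 = 4
  60 - 53 = 7
  72 - 60 = 12
  94 - 72 = 22
  95 - 94 = 1
  99 - 95 = 4
  100 - 99 = 1


Delta encoded: [1, 45, 3, 4, 7, 12, 22, 1, 4, 1]


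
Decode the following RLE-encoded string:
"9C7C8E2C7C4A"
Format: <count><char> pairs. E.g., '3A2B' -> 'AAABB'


Expanding each <count><char> pair:
  9C -> 'CCCCCCCCC'
  7C -> 'CCCCCCC'
  8E -> 'EEEEEEEE'
  2C -> 'CC'
  7C -> 'CCCCCCC'
  4A -> 'AAAA'

Decoded = CCCCCCCCCCCCCCCCEEEEEEEECCCCCCCCCAAAA


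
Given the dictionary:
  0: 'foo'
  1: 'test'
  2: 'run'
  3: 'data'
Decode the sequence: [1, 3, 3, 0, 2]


Look up each index in the dictionary:
  1 -> 'test'
  3 -> 'data'
  3 -> 'data'
  0 -> 'foo'
  2 -> 'run'

Decoded: "test data data foo run"


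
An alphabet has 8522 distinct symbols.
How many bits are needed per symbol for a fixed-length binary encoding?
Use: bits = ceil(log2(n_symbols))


log2(8522) = 13.057
Bracket: 2^13 = 8192 < 8522 <= 2^14 = 16384
So ceil(log2(8522)) = 14

bits = ceil(log2(8522)) = ceil(13.057) = 14 bits


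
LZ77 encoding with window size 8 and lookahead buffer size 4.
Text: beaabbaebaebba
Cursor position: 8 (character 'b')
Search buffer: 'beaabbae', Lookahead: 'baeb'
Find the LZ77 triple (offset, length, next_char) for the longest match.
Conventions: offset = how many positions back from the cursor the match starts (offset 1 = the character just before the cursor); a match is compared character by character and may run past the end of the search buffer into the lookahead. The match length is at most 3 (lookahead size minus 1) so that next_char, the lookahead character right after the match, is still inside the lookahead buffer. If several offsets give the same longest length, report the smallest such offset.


Try each offset into the search buffer:
  offset=1 (pos 7, char 'e'): match length 0
  offset=2 (pos 6, char 'a'): match length 0
  offset=3 (pos 5, char 'b'): match length 3
  offset=4 (pos 4, char 'b'): match length 1
  offset=5 (pos 3, char 'a'): match length 0
  offset=6 (pos 2, char 'a'): match length 0
  offset=7 (pos 1, char 'e'): match length 0
  offset=8 (pos 0, char 'b'): match length 1
Longest match has length 3 at offset 3.
next_char = character at position 8 + 3 = 11 -> 'b'

Best match: offset=3, length=3 (matching 'bae' starting at position 5)
LZ77 triple: (3, 3, 'b')


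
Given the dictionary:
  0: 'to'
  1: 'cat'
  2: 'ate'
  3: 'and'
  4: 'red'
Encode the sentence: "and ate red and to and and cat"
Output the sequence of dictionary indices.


Look up each word in the dictionary:
  'and' -> 3
  'ate' -> 2
  'red' -> 4
  'and' -> 3
  'to' -> 0
  'and' -> 3
  'and' -> 3
  'cat' -> 1

Encoded: [3, 2, 4, 3, 0, 3, 3, 1]


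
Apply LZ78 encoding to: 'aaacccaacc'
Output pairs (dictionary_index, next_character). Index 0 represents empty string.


LZ78 encoding steps:
Dictionary: {0: ''}
Step 1: w='' (idx 0), next='a' -> output (0, 'a'), add 'a' as idx 1
Step 2: w='a' (idx 1), next='a' -> output (1, 'a'), add 'aa' as idx 2
Step 3: w='' (idx 0), next='c' -> output (0, 'c'), add 'c' as idx 3
Step 4: w='c' (idx 3), next='c' -> output (3, 'c'), add 'cc' as idx 4
Step 5: w='aa' (idx 2), next='c' -> output (2, 'c'), add 'aac' as idx 5
Step 6: w='c' (idx 3), end of input -> output (3, '')


Encoded: [(0, 'a'), (1, 'a'), (0, 'c'), (3, 'c'), (2, 'c'), (3, '')]


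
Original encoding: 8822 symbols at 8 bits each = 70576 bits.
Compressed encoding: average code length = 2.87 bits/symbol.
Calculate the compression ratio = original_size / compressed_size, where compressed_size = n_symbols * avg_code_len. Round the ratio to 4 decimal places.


original_size = n_symbols * orig_bits = 8822 * 8 = 70576 bits
compressed_size = n_symbols * avg_code_len = 8822 * 2.87 = 25319.14 bits
ratio = original_size / compressed_size = 70576 / 25319.14 = 2.7875

Compression ratio = 2.7875


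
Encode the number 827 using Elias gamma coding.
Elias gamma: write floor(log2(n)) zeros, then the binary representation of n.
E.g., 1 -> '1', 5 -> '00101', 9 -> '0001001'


num_bits = floor(log2(827)) + 1 = 10
leading_zeros = num_bits - 1 = 9
binary(827) = 1100111011

Elias gamma(827) = '000000000' + '1100111011' = 0000000001100111011 (19 bits)


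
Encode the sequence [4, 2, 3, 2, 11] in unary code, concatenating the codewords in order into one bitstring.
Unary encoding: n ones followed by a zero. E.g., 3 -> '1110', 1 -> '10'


Encode each number as n ones followed by a terminating 0:
  4 -> 11110 (5 bits)
  2 -> 110 (3 bits)
  3 -> 1110 (4 bits)
  2 -> 110 (3 bits)
  11 -> 111111111110 (12 bits)
Total length = 5 + 3 + 4 + 3 + 12 = 27 bits.

Unary([4, 2, 3, 2, 11]) = 111101101110110111111111110 (27 bits)


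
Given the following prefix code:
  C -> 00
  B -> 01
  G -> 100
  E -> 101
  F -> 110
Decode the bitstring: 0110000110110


Decoding step by step:
Bits 01 -> B
Bits 100 -> G
Bits 00 -> C
Bits 110 -> F
Bits 110 -> F


Decoded message: BGCFF


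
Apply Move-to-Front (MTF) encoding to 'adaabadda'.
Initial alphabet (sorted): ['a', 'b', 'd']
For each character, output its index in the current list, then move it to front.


MTF encoding:
'a': index 0 in ['a', 'b', 'd'] -> ['a', 'b', 'd']
'd': index 2 in ['a', 'b', 'd'] -> ['d', 'a', 'b']
'a': index 1 in ['d', 'a', 'b'] -> ['a', 'd', 'b']
'a': index 0 in ['a', 'd', 'b'] -> ['a', 'd', 'b']
'b': index 2 in ['a', 'd', 'b'] -> ['b', 'a', 'd']
'a': index 1 in ['b', 'a', 'd'] -> ['a', 'b', 'd']
'd': index 2 in ['a', 'b', 'd'] -> ['d', 'a', 'b']
'd': index 0 in ['d', 'a', 'b'] -> ['d', 'a', 'b']
'a': index 1 in ['d', 'a', 'b'] -> ['a', 'd', 'b']


Output: [0, 2, 1, 0, 2, 1, 2, 0, 1]


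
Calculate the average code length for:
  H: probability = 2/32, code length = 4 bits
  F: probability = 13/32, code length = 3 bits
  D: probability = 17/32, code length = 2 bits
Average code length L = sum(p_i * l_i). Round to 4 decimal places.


Weighted contributions p_i * l_i:
  H: (2/32) * 4 = 8/32
  F: (13/32) * 3 = 39/32
  D: (17/32) * 2 = 34/32
Sum = (8 + 39 + 34)/32 = 81/32

L = 81/32 = 2.5313 bits/symbol


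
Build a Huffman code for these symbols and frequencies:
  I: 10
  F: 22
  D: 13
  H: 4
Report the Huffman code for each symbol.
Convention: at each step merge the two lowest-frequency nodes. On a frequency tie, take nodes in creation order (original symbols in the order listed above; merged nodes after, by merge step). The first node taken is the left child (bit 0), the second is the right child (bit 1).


Huffman tree construction:
Step 1: Merge H(4) + I(10) = 14
Step 2: Merge D(13) + (H+I)(14) = 27
Step 3: Merge F(22) + (D+(H+I))(27) = 49
Read each symbol's code off the tree from the root (left child = 0, right child = 1).

Codes:
  I: 111 (length 3)
  F: 0 (length 1)
  D: 10 (length 2)
  H: 110 (length 3)
Average code length: 90/49 = 1.8367 bits/symbol


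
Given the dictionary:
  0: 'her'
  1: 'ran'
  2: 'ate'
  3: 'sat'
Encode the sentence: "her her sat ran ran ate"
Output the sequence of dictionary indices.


Look up each word in the dictionary:
  'her' -> 0
  'her' -> 0
  'sat' -> 3
  'ran' -> 1
  'ran' -> 1
  'ate' -> 2

Encoded: [0, 0, 3, 1, 1, 2]


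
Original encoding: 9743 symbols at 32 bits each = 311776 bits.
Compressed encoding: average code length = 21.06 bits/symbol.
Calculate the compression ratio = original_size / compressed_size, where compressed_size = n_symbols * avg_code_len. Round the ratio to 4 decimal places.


original_size = n_symbols * orig_bits = 9743 * 32 = 311776 bits
compressed_size = n_symbols * avg_code_len = 9743 * 21.06 = 205187.58 bits
ratio = original_size / compressed_size = 311776 / 205187.58 = 1.5195

Compression ratio = 1.5195


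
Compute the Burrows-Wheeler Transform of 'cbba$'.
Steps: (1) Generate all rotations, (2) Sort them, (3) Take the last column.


Rotations (sorted):
  0: $cbba -> last char: a
  1: a$cbb -> last char: b
  2: ba$cb -> last char: b
  3: bba$c -> last char: c
  4: cbba$ -> last char: $


BWT = abbc$


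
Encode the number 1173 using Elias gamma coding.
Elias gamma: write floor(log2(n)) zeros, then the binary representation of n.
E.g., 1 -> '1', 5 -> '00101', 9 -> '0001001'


num_bits = floor(log2(1173)) + 1 = 11
leading_zeros = num_bits - 1 = 10
binary(1173) = 10010010101

Elias gamma(1173) = '0000000000' + '10010010101' = 000000000010010010101 (21 bits)


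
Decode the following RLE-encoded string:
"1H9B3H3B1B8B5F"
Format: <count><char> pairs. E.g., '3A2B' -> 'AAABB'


Expanding each <count><char> pair:
  1H -> 'H'
  9B -> 'BBBBBBBBB'
  3H -> 'HHH'
  3B -> 'BBB'
  1B -> 'B'
  8B -> 'BBBBBBBB'
  5F -> 'FFFFF'

Decoded = HBBBBBBBBBHHHBBBBBBBBBBBBFFFFF


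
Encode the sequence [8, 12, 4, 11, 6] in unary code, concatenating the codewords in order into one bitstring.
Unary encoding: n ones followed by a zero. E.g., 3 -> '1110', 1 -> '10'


Encode each number as n ones followed by a terminating 0:
  8 -> 111111110 (9 bits)
  12 -> 1111111111110 (13 bits)
  4 -> 11110 (5 bits)
  11 -> 111111111110 (12 bits)
  6 -> 1111110 (7 bits)
Total length = 9 + 13 + 5 + 12 + 7 = 46 bits.

Unary([8, 12, 4, 11, 6]) = 1111111101111111111110111101111111111101111110 (46 bits)


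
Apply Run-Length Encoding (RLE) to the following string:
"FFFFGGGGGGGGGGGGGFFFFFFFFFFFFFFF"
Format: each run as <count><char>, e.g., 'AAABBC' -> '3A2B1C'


Scanning runs left to right:
  i=0: run of 'F' x 4 -> '4F'
  i=4: run of 'G' x 13 -> '13G'
  i=17: run of 'F' x 15 -> '15F'

RLE = 4F13G15F


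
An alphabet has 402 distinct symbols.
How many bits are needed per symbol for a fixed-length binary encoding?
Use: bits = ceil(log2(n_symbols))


log2(402) = 8.6511
Bracket: 2^8 = 256 < 402 <= 2^9 = 512
So ceil(log2(402)) = 9

bits = ceil(log2(402)) = ceil(8.6511) = 9 bits


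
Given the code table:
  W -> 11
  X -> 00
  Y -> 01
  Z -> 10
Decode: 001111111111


Decoding:
00 -> X
11 -> W
11 -> W
11 -> W
11 -> W
11 -> W


Result: XWWWWW


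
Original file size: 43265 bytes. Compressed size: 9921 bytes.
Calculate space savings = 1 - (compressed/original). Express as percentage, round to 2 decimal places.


ratio = compressed/original = 9921/43265 = 0.229308
savings = 1 - ratio = 1 - 0.229308 = 0.770692
as a percentage: 0.770692 * 100 = 77.07%

Space savings = 1 - 9921/43265 = 77.07%


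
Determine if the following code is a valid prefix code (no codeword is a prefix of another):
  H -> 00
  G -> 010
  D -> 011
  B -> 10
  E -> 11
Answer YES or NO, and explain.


Checking each pair (does one codeword prefix another?):
  H='00' vs G='010': no prefix
  H='00' vs D='011': no prefix
  H='00' vs B='10': no prefix
  H='00' vs E='11': no prefix
  G='010' vs H='00': no prefix
  G='010' vs D='011': no prefix
  G='010' vs B='10': no prefix
  G='010' vs E='11': no prefix
  D='011' vs H='00': no prefix
  D='011' vs G='010': no prefix
  D='011' vs B='10': no prefix
  D='011' vs E='11': no prefix
  B='10' vs H='00': no prefix
  B='10' vs G='010': no prefix
  B='10' vs D='011': no prefix
  B='10' vs E='11': no prefix
  E='11' vs H='00': no prefix
  E='11' vs G='010': no prefix
  E='11' vs D='011': no prefix
  E='11' vs B='10': no prefix
No violation found over all pairs.

YES -- this is a valid prefix code. No codeword is a prefix of any other codeword.


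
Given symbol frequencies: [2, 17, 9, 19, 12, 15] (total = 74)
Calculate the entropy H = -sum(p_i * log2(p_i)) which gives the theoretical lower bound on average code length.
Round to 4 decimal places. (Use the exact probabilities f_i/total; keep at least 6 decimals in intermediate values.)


Per-symbol terms -p_i * log2(p_i) with p_i = f_i/74:
  p = 2/74 = 0.027027: log2(p) = -5.209453, -p*log2(p) = 0.140796
  p = 17/74 = 0.229730: log2(p) = -2.121991, -p*log2(p) = 0.487484
  p = 9/74 = 0.121622: log2(p) = -3.039528, -p*log2(p) = 0.369672
  p = 19/74 = 0.256757: log2(p) = -1.961526, -p*log2(p) = 0.503635
  p = 12/74 = 0.162162: log2(p) = -2.624491, -p*log2(p) = 0.425593
  p = 15/74 = 0.202703: log2(p) = -2.302563, -p*log2(p) = 0.466736
H = 0.140796 + 0.487484 + 0.369672 + 0.503635 + 0.425593 + 0.466736 = 2.393916

H = 2.3939 bits/symbol


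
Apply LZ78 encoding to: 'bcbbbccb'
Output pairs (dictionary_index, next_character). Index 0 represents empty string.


LZ78 encoding steps:
Dictionary: {0: ''}
Step 1: w='' (idx 0), next='b' -> output (0, 'b'), add 'b' as idx 1
Step 2: w='' (idx 0), next='c' -> output (0, 'c'), add 'c' as idx 2
Step 3: w='b' (idx 1), next='b' -> output (1, 'b'), add 'bb' as idx 3
Step 4: w='b' (idx 1), next='c' -> output (1, 'c'), add 'bc' as idx 4
Step 5: w='c' (idx 2), next='b' -> output (2, 'b'), add 'cb' as idx 5


Encoded: [(0, 'b'), (0, 'c'), (1, 'b'), (1, 'c'), (2, 'b')]


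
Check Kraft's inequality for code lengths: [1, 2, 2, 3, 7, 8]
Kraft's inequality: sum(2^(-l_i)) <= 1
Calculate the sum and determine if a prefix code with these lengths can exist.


Sum = 2^(-1) + 2^(-2) + 2^(-2) + 2^(-3) + 2^(-7) + 2^(-8)
    = 0.5 + 0.25 + 0.25 + 0.125 + 0.0078125 + 0.00390625
    = 291/256 = 1.13671875
Since 1.13671875 > 1, Kraft's inequality is NOT satisfied.
A prefix code with these lengths CANNOT exist.

Kraft sum = 1.13671875. Not satisfied.


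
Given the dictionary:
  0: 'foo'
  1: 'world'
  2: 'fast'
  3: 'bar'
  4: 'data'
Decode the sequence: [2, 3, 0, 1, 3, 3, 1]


Look up each index in the dictionary:
  2 -> 'fast'
  3 -> 'bar'
  0 -> 'foo'
  1 -> 'world'
  3 -> 'bar'
  3 -> 'bar'
  1 -> 'world'

Decoded: "fast bar foo world bar bar world"


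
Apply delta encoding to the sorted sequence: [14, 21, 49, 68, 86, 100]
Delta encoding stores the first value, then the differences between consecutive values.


First value: 14
Deltas:
  21 - 14 = 7
  49 - 21 = 28
  68 - 49 = 19
  86 - 68 = 18
  100 - 86 = 14


Delta encoded: [14, 7, 28, 19, 18, 14]


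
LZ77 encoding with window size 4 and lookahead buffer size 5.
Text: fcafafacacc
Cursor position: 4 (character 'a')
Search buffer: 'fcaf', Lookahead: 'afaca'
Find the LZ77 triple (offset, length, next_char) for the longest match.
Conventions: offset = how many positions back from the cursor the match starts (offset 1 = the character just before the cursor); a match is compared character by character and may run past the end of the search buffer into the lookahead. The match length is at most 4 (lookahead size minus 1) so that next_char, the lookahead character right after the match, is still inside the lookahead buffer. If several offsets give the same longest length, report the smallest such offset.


Try each offset into the search buffer:
  offset=1 (pos 3, char 'f'): match length 0
  offset=2 (pos 2, char 'a'): match length 3
  offset=3 (pos 1, char 'c'): match length 0
  offset=4 (pos 0, char 'f'): match length 0
Longest match has length 3 at offset 2.
next_char = character at position 4 + 3 = 7 -> 'c'

Best match: offset=2, length=3 (matching 'afa' starting at position 2)
LZ77 triple: (2, 3, 'c')


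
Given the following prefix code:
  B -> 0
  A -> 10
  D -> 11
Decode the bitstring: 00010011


Decoding step by step:
Bits 0 -> B
Bits 0 -> B
Bits 0 -> B
Bits 10 -> A
Bits 0 -> B
Bits 11 -> D


Decoded message: BBBABD


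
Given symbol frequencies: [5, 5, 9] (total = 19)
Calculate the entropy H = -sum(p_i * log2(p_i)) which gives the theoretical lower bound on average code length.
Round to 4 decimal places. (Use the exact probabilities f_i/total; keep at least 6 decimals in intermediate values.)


Per-symbol terms -p_i * log2(p_i) with p_i = f_i/19:
  p = 5/19 = 0.263158: log2(p) = -1.925999, -p*log2(p) = 0.506842
  p = 5/19 = 0.263158: log2(p) = -1.925999, -p*log2(p) = 0.506842
  p = 9/19 = 0.473684: log2(p) = -1.078003, -p*log2(p) = 0.510633
H = 0.506842 + 0.506842 + 0.510633 = 1.524317

H = 1.5243 bits/symbol


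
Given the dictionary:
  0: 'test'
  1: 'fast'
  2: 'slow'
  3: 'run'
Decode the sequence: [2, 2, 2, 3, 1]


Look up each index in the dictionary:
  2 -> 'slow'
  2 -> 'slow'
  2 -> 'slow'
  3 -> 'run'
  1 -> 'fast'

Decoded: "slow slow slow run fast"


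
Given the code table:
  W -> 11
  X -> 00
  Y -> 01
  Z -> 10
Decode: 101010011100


Decoding:
10 -> Z
10 -> Z
10 -> Z
01 -> Y
11 -> W
00 -> X


Result: ZZZYWX


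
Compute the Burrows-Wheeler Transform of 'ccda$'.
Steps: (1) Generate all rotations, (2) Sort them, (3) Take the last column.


Rotations (sorted):
  0: $ccda -> last char: a
  1: a$ccd -> last char: d
  2: ccda$ -> last char: $
  3: cda$c -> last char: c
  4: da$cc -> last char: c


BWT = ad$cc


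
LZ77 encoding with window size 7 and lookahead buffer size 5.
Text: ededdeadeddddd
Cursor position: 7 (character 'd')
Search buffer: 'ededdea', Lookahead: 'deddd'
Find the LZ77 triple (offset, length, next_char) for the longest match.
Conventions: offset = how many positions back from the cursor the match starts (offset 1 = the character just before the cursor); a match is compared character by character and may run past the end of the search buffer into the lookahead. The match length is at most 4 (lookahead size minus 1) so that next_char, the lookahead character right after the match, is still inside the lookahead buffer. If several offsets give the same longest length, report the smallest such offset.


Try each offset into the search buffer:
  offset=1 (pos 6, char 'a'): match length 0
  offset=2 (pos 5, char 'e'): match length 0
  offset=3 (pos 4, char 'd'): match length 2
  offset=4 (pos 3, char 'd'): match length 1
  offset=5 (pos 2, char 'e'): match length 0
  offset=6 (pos 1, char 'd'): match length 4
  offset=7 (pos 0, char 'e'): match length 0
Longest match has length 4 at offset 6.
next_char = character at position 7 + 4 = 11 -> 'd'

Best match: offset=6, length=4 (matching 'dedd' starting at position 1)
LZ77 triple: (6, 4, 'd')


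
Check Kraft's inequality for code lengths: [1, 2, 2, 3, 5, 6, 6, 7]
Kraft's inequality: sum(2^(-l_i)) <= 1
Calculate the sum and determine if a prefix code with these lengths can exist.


Sum = 2^(-1) + 2^(-2) + 2^(-2) + 2^(-3) + 2^(-5) + 2^(-6) + 2^(-6) + 2^(-7)
    = 0.5 + 0.25 + 0.25 + 0.125 + 0.03125 + 0.015625 + 0.015625 + 0.0078125
    = 153/128 = 1.1953125
Since 1.1953125 > 1, Kraft's inequality is NOT satisfied.
A prefix code with these lengths CANNOT exist.

Kraft sum = 1.1953125. Not satisfied.


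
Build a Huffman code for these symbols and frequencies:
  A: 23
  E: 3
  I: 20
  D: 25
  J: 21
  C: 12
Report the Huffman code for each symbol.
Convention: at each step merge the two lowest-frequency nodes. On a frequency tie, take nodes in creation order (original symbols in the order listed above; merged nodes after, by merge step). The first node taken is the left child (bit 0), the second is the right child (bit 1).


Huffman tree construction:
Step 1: Merge E(3) + C(12) = 15
Step 2: Merge (E+C)(15) + I(20) = 35
Step 3: Merge J(21) + A(23) = 44
Step 4: Merge D(25) + ((E+C)+I)(35) = 60
Step 5: Merge (J+A)(44) + (D+((E+C)+I))(60) = 104
Read each symbol's code off the tree from the root (left child = 0, right child = 1).

Codes:
  A: 01 (length 2)
  E: 1100 (length 4)
  I: 111 (length 3)
  D: 10 (length 2)
  J: 00 (length 2)
  C: 1101 (length 4)
Average code length: 258/104 = 2.4808 bits/symbol


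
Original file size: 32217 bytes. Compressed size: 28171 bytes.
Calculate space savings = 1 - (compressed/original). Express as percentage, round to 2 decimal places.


ratio = compressed/original = 28171/32217 = 0.874414
savings = 1 - ratio = 1 - 0.874414 = 0.125586
as a percentage: 0.125586 * 100 = 12.56%

Space savings = 1 - 28171/32217 = 12.56%


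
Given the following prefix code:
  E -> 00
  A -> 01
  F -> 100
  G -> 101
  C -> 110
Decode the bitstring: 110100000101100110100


Decoding step by step:
Bits 110 -> C
Bits 100 -> F
Bits 00 -> E
Bits 01 -> A
Bits 01 -> A
Bits 100 -> F
Bits 110 -> C
Bits 100 -> F


Decoded message: CFEAAFCF


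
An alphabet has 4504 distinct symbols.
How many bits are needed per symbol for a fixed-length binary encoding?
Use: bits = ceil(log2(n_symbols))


log2(4504) = 12.137
Bracket: 2^12 = 4096 < 4504 <= 2^13 = 8192
So ceil(log2(4504)) = 13

bits = ceil(log2(4504)) = ceil(12.137) = 13 bits


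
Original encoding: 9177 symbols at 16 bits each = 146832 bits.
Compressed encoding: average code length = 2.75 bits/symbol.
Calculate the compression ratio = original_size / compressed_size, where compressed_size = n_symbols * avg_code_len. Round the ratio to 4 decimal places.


original_size = n_symbols * orig_bits = 9177 * 16 = 146832 bits
compressed_size = n_symbols * avg_code_len = 9177 * 2.75 = 25236.75 bits
ratio = original_size / compressed_size = 146832 / 25236.75 = 5.8182

Compression ratio = 5.8182


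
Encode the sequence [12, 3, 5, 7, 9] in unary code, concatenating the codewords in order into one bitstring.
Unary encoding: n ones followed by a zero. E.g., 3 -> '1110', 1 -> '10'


Encode each number as n ones followed by a terminating 0:
  12 -> 1111111111110 (13 bits)
  3 -> 1110 (4 bits)
  5 -> 111110 (6 bits)
  7 -> 11111110 (8 bits)
  9 -> 1111111110 (10 bits)
Total length = 13 + 4 + 6 + 8 + 10 = 41 bits.

Unary([12, 3, 5, 7, 9]) = 11111111111101110111110111111101111111110 (41 bits)


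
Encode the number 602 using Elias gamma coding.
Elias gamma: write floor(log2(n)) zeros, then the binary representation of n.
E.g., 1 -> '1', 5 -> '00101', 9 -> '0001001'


num_bits = floor(log2(602)) + 1 = 10
leading_zeros = num_bits - 1 = 9
binary(602) = 1001011010

Elias gamma(602) = '000000000' + '1001011010' = 0000000001001011010 (19 bits)


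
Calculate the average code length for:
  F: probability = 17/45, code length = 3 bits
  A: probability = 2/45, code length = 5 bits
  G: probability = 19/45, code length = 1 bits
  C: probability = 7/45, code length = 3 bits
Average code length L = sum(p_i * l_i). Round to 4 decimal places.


Weighted contributions p_i * l_i:
  F: (17/45) * 3 = 51/45
  A: (2/45) * 5 = 10/45
  G: (19/45) * 1 = 19/45
  C: (7/45) * 3 = 21/45
Sum = (51 + 10 + 19 + 21)/45 = 101/45

L = 101/45 = 2.2444 bits/symbol


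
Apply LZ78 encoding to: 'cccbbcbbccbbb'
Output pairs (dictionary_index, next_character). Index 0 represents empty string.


LZ78 encoding steps:
Dictionary: {0: ''}
Step 1: w='' (idx 0), next='c' -> output (0, 'c'), add 'c' as idx 1
Step 2: w='c' (idx 1), next='c' -> output (1, 'c'), add 'cc' as idx 2
Step 3: w='' (idx 0), next='b' -> output (0, 'b'), add 'b' as idx 3
Step 4: w='b' (idx 3), next='c' -> output (3, 'c'), add 'bc' as idx 4
Step 5: w='b' (idx 3), next='b' -> output (3, 'b'), add 'bb' as idx 5
Step 6: w='cc' (idx 2), next='b' -> output (2, 'b'), add 'ccb' as idx 6
Step 7: w='bb' (idx 5), end of input -> output (5, '')


Encoded: [(0, 'c'), (1, 'c'), (0, 'b'), (3, 'c'), (3, 'b'), (2, 'b'), (5, '')]


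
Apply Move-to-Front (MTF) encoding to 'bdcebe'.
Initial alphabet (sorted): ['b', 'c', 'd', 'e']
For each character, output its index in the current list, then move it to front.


MTF encoding:
'b': index 0 in ['b', 'c', 'd', 'e'] -> ['b', 'c', 'd', 'e']
'd': index 2 in ['b', 'c', 'd', 'e'] -> ['d', 'b', 'c', 'e']
'c': index 2 in ['d', 'b', 'c', 'e'] -> ['c', 'd', 'b', 'e']
'e': index 3 in ['c', 'd', 'b', 'e'] -> ['e', 'c', 'd', 'b']
'b': index 3 in ['e', 'c', 'd', 'b'] -> ['b', 'e', 'c', 'd']
'e': index 1 in ['b', 'e', 'c', 'd'] -> ['e', 'b', 'c', 'd']


Output: [0, 2, 2, 3, 3, 1]


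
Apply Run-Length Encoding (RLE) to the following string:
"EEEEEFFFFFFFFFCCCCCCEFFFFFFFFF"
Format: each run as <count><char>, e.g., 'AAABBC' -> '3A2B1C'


Scanning runs left to right:
  i=0: run of 'E' x 5 -> '5E'
  i=5: run of 'F' x 9 -> '9F'
  i=14: run of 'C' x 6 -> '6C'
  i=20: run of 'E' x 1 -> '1E'
  i=21: run of 'F' x 9 -> '9F'

RLE = 5E9F6C1E9F


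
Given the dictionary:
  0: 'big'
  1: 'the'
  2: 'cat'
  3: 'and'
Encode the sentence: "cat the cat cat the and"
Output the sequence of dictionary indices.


Look up each word in the dictionary:
  'cat' -> 2
  'the' -> 1
  'cat' -> 2
  'cat' -> 2
  'the' -> 1
  'and' -> 3

Encoded: [2, 1, 2, 2, 1, 3]


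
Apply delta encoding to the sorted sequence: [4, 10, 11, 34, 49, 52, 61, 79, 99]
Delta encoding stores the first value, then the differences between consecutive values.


First value: 4
Deltas:
  10 - 4 = 6
  11 - 10 = 1
  34 - 11 = 23
  49 - 34 = 15
  52 - 49 = 3
  61 - 52 = 9
  79 - 61 = 18
  99 - 79 = 20


Delta encoded: [4, 6, 1, 23, 15, 3, 9, 18, 20]


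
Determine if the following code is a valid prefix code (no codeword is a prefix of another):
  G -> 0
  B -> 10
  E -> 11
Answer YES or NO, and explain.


Checking each pair (does one codeword prefix another?):
  G='0' vs B='10': no prefix
  G='0' vs E='11': no prefix
  B='10' vs G='0': no prefix
  B='10' vs E='11': no prefix
  E='11' vs G='0': no prefix
  E='11' vs B='10': no prefix
No violation found over all pairs.

YES -- this is a valid prefix code. No codeword is a prefix of any other codeword.


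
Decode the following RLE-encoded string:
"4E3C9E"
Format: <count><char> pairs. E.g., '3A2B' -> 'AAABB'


Expanding each <count><char> pair:
  4E -> 'EEEE'
  3C -> 'CCC'
  9E -> 'EEEEEEEEE'

Decoded = EEEECCCEEEEEEEEE


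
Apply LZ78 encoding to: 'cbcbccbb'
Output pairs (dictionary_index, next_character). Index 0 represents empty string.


LZ78 encoding steps:
Dictionary: {0: ''}
Step 1: w='' (idx 0), next='c' -> output (0, 'c'), add 'c' as idx 1
Step 2: w='' (idx 0), next='b' -> output (0, 'b'), add 'b' as idx 2
Step 3: w='c' (idx 1), next='b' -> output (1, 'b'), add 'cb' as idx 3
Step 4: w='c' (idx 1), next='c' -> output (1, 'c'), add 'cc' as idx 4
Step 5: w='b' (idx 2), next='b' -> output (2, 'b'), add 'bb' as idx 5


Encoded: [(0, 'c'), (0, 'b'), (1, 'b'), (1, 'c'), (2, 'b')]


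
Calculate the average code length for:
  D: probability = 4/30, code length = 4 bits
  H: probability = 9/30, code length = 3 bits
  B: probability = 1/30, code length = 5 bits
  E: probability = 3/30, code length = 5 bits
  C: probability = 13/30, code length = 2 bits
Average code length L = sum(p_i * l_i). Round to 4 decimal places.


Weighted contributions p_i * l_i:
  D: (4/30) * 4 = 16/30
  H: (9/30) * 3 = 27/30
  B: (1/30) * 5 = 5/30
  E: (3/30) * 5 = 15/30
  C: (13/30) * 2 = 26/30
Sum = (16 + 27 + 5 + 15 + 26)/30 = 89/30

L = 89/30 = 2.9667 bits/symbol


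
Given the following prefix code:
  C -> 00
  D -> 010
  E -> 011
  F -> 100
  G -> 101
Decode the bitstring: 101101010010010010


Decoding step by step:
Bits 101 -> G
Bits 101 -> G
Bits 010 -> D
Bits 010 -> D
Bits 010 -> D
Bits 010 -> D


Decoded message: GGDDDD


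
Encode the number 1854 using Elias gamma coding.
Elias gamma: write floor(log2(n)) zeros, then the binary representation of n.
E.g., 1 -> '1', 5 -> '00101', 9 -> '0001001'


num_bits = floor(log2(1854)) + 1 = 11
leading_zeros = num_bits - 1 = 10
binary(1854) = 11100111110

Elias gamma(1854) = '0000000000' + '11100111110' = 000000000011100111110 (21 bits)


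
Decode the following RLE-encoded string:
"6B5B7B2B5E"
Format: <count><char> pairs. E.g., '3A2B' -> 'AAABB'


Expanding each <count><char> pair:
  6B -> 'BBBBBB'
  5B -> 'BBBBB'
  7B -> 'BBBBBBB'
  2B -> 'BB'
  5E -> 'EEEEE'

Decoded = BBBBBBBBBBBBBBBBBBBBEEEEE


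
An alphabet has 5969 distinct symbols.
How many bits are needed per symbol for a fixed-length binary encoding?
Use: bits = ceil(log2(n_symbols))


log2(5969) = 12.5433
Bracket: 2^12 = 4096 < 5969 <= 2^13 = 8192
So ceil(log2(5969)) = 13

bits = ceil(log2(5969)) = ceil(12.5433) = 13 bits


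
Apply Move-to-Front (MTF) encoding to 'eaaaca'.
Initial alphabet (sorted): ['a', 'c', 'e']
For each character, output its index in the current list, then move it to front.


MTF encoding:
'e': index 2 in ['a', 'c', 'e'] -> ['e', 'a', 'c']
'a': index 1 in ['e', 'a', 'c'] -> ['a', 'e', 'c']
'a': index 0 in ['a', 'e', 'c'] -> ['a', 'e', 'c']
'a': index 0 in ['a', 'e', 'c'] -> ['a', 'e', 'c']
'c': index 2 in ['a', 'e', 'c'] -> ['c', 'a', 'e']
'a': index 1 in ['c', 'a', 'e'] -> ['a', 'c', 'e']


Output: [2, 1, 0, 0, 2, 1]


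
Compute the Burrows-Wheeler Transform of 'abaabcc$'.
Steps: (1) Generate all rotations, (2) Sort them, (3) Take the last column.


Rotations (sorted):
  0: $abaabcc -> last char: c
  1: aabcc$ab -> last char: b
  2: abaabcc$ -> last char: $
  3: abcc$aba -> last char: a
  4: baabcc$a -> last char: a
  5: bcc$abaa -> last char: a
  6: c$abaabc -> last char: c
  7: cc$abaab -> last char: b


BWT = cb$aaacb


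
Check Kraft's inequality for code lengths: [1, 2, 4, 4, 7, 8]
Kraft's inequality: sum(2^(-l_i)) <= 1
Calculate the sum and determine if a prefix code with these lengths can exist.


Sum = 2^(-1) + 2^(-2) + 2^(-4) + 2^(-4) + 2^(-7) + 2^(-8)
    = 0.5 + 0.25 + 0.0625 + 0.0625 + 0.0078125 + 0.00390625
    = 227/256 = 0.88671875
Since 0.88671875 <= 1, Kraft's inequality IS satisfied.
A prefix code with these lengths CAN exist.

Kraft sum = 0.88671875. Satisfied.


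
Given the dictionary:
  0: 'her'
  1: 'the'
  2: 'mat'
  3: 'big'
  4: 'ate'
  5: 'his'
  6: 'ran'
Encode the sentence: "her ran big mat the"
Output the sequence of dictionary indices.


Look up each word in the dictionary:
  'her' -> 0
  'ran' -> 6
  'big' -> 3
  'mat' -> 2
  'the' -> 1

Encoded: [0, 6, 3, 2, 1]


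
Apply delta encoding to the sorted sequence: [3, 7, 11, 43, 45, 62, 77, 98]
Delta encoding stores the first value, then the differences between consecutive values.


First value: 3
Deltas:
  7 - 3 = 4
  11 - 7 = 4
  43 - 11 = 32
  45 - 43 = 2
  62 - 45 = 17
  77 - 62 = 15
  98 - 77 = 21


Delta encoded: [3, 4, 4, 32, 2, 17, 15, 21]


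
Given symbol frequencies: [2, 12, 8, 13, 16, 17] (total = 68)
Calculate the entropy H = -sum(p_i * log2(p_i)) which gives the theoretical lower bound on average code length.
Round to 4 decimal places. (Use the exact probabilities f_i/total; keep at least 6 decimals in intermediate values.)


Per-symbol terms -p_i * log2(p_i) with p_i = f_i/68:
  p = 2/68 = 0.029412: log2(p) = -5.087463, -p*log2(p) = 0.149631
  p = 12/68 = 0.176471: log2(p) = -2.502500, -p*log2(p) = 0.441618
  p = 8/68 = 0.117647: log2(p) = -3.087463, -p*log2(p) = 0.363231
  p = 13/68 = 0.191176: log2(p) = -2.387023, -p*log2(p) = 0.456343
  p = 16/68 = 0.235294: log2(p) = -2.087463, -p*log2(p) = 0.491168
  p = 17/68 = 0.250000: log2(p) = -2.000000, -p*log2(p) = 0.500000
H = 0.149631 + 0.441618 + 0.363231 + 0.456343 + 0.491168 + 0.500000 = 2.401991

H = 2.402 bits/symbol


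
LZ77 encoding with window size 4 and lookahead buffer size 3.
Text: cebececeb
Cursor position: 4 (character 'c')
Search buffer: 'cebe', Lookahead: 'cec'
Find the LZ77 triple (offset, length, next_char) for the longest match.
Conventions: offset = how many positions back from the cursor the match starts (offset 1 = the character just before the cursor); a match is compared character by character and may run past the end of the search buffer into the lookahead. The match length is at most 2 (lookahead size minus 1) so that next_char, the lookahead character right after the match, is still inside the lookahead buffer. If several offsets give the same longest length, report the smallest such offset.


Try each offset into the search buffer:
  offset=1 (pos 3, char 'e'): match length 0
  offset=2 (pos 2, char 'b'): match length 0
  offset=3 (pos 1, char 'e'): match length 0
  offset=4 (pos 0, char 'c'): match length 2
Longest match has length 2 at offset 4.
next_char = character at position 4 + 2 = 6 -> 'c'

Best match: offset=4, length=2 (matching 'ce' starting at position 0)
LZ77 triple: (4, 2, 'c')


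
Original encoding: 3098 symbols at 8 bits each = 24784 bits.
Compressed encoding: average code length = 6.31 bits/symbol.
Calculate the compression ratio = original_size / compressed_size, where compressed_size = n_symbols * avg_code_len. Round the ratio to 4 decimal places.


original_size = n_symbols * orig_bits = 3098 * 8 = 24784 bits
compressed_size = n_symbols * avg_code_len = 3098 * 6.31 = 19548.38 bits
ratio = original_size / compressed_size = 24784 / 19548.38 = 1.2678

Compression ratio = 1.2678


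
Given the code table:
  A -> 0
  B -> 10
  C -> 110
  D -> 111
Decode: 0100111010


Decoding:
0 -> A
10 -> B
0 -> A
111 -> D
0 -> A
10 -> B


Result: ABADAB


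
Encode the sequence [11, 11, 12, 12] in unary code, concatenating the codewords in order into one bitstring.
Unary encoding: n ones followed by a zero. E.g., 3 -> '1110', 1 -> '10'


Encode each number as n ones followed by a terminating 0:
  11 -> 111111111110 (12 bits)
  11 -> 111111111110 (12 bits)
  12 -> 1111111111110 (13 bits)
  12 -> 1111111111110 (13 bits)
Total length = 12 + 12 + 13 + 13 = 50 bits.

Unary([11, 11, 12, 12]) = 11111111111011111111111011111111111101111111111110 (50 bits)


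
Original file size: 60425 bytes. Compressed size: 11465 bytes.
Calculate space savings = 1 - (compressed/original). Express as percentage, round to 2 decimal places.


ratio = compressed/original = 11465/60425 = 0.189739
savings = 1 - ratio = 1 - 0.189739 = 0.810261
as a percentage: 0.810261 * 100 = 81.03%

Space savings = 1 - 11465/60425 = 81.03%


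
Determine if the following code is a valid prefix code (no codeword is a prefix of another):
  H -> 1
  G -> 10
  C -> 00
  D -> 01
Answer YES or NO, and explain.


Checking each pair (does one codeword prefix another?):
  H='1' vs G='10': prefix -- VIOLATION

NO -- this is NOT a valid prefix code. H (1) is a prefix of G (10).


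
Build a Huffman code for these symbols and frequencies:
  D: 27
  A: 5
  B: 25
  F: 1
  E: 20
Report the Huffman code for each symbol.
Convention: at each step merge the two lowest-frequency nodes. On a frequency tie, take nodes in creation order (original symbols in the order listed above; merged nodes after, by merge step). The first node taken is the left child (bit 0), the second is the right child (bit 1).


Huffman tree construction:
Step 1: Merge F(1) + A(5) = 6
Step 2: Merge (F+A)(6) + E(20) = 26
Step 3: Merge B(25) + ((F+A)+E)(26) = 51
Step 4: Merge D(27) + (B+((F+A)+E))(51) = 78
Read each symbol's code off the tree from the root (left child = 0, right child = 1).

Codes:
  D: 0 (length 1)
  A: 1101 (length 4)
  B: 10 (length 2)
  F: 1100 (length 4)
  E: 111 (length 3)
Average code length: 161/78 = 2.0641 bits/symbol


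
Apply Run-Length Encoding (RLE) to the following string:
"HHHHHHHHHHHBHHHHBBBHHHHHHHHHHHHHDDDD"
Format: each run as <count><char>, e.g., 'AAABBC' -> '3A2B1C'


Scanning runs left to right:
  i=0: run of 'H' x 11 -> '11H'
  i=11: run of 'B' x 1 -> '1B'
  i=12: run of 'H' x 4 -> '4H'
  i=16: run of 'B' x 3 -> '3B'
  i=19: run of 'H' x 13 -> '13H'
  i=32: run of 'D' x 4 -> '4D'

RLE = 11H1B4H3B13H4D


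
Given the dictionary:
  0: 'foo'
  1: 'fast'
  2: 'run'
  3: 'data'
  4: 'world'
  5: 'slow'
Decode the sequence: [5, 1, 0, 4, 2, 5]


Look up each index in the dictionary:
  5 -> 'slow'
  1 -> 'fast'
  0 -> 'foo'
  4 -> 'world'
  2 -> 'run'
  5 -> 'slow'

Decoded: "slow fast foo world run slow"


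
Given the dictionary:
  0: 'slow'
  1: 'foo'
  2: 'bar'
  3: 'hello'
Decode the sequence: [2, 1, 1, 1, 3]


Look up each index in the dictionary:
  2 -> 'bar'
  1 -> 'foo'
  1 -> 'foo'
  1 -> 'foo'
  3 -> 'hello'

Decoded: "bar foo foo foo hello"


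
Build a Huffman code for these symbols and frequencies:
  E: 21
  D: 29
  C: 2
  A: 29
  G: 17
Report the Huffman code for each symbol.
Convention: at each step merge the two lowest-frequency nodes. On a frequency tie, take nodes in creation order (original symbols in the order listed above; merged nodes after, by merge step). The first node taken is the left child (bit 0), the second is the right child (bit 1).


Huffman tree construction:
Step 1: Merge C(2) + G(17) = 19
Step 2: Merge (C+G)(19) + E(21) = 40
Step 3: Merge D(29) + A(29) = 58
Step 4: Merge ((C+G)+E)(40) + (D+A)(58) = 98
Read each symbol's code off the tree from the root (left child = 0, right child = 1).

Codes:
  E: 01 (length 2)
  D: 10 (length 2)
  C: 000 (length 3)
  A: 11 (length 2)
  G: 001 (length 3)
Average code length: 215/98 = 2.1939 bits/symbol


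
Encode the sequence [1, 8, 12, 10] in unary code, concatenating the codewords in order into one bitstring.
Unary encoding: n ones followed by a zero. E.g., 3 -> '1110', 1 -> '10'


Encode each number as n ones followed by a terminating 0:
  1 -> 10 (2 bits)
  8 -> 111111110 (9 bits)
  12 -> 1111111111110 (13 bits)
  10 -> 11111111110 (11 bits)
Total length = 2 + 9 + 13 + 11 = 35 bits.

Unary([1, 8, 12, 10]) = 10111111110111111111111011111111110 (35 bits)


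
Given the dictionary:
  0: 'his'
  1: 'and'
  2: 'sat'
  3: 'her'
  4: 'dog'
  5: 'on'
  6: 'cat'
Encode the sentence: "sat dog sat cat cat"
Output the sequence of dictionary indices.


Look up each word in the dictionary:
  'sat' -> 2
  'dog' -> 4
  'sat' -> 2
  'cat' -> 6
  'cat' -> 6

Encoded: [2, 4, 2, 6, 6]


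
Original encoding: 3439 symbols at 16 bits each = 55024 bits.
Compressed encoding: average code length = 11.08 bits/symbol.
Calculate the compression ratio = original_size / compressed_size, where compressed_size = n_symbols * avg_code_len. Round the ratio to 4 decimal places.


original_size = n_symbols * orig_bits = 3439 * 16 = 55024 bits
compressed_size = n_symbols * avg_code_len = 3439 * 11.08 = 38104.12 bits
ratio = original_size / compressed_size = 55024 / 38104.12 = 1.444

Compression ratio = 1.444


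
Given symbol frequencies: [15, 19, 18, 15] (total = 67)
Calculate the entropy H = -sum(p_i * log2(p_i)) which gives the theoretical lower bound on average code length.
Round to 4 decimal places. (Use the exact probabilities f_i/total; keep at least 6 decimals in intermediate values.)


Per-symbol terms -p_i * log2(p_i) with p_i = f_i/67:
  p = 15/67 = 0.223881: log2(p) = -2.159199, -p*log2(p) = 0.483403
  p = 19/67 = 0.283582: log2(p) = -1.818162, -p*log2(p) = 0.515598
  p = 18/67 = 0.268657: log2(p) = -1.896164, -p*log2(p) = 0.509417
  p = 15/67 = 0.223881: log2(p) = -2.159199, -p*log2(p) = 0.483403
H = 0.483403 + 0.515598 + 0.509417 + 0.483403 = 1.991821

H = 1.9918 bits/symbol


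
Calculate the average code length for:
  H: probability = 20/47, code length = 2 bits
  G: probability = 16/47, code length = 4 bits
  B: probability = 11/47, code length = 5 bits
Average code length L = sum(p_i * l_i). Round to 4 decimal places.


Weighted contributions p_i * l_i:
  H: (20/47) * 2 = 40/47
  G: (16/47) * 4 = 64/47
  B: (11/47) * 5 = 55/47
Sum = (40 + 64 + 55)/47 = 159/47

L = 159/47 = 3.3830 bits/symbol
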